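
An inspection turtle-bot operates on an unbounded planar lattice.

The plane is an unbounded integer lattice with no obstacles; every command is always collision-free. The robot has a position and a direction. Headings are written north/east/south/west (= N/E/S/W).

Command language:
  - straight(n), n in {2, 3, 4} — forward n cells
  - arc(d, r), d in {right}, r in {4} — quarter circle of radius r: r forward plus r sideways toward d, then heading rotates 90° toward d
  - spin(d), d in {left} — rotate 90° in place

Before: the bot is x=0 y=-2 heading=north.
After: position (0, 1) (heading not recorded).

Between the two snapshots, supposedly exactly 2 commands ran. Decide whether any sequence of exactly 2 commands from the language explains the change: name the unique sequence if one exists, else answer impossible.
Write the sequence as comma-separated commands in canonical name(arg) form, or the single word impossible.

key: order matters: swapping straight(3) and spin(left) lands elsewhere
initial: x=0 y=-2 heading=north
t=1 straight(3) ⇒ x=0 y=1 heading=north
t=2 spin(left) ⇒ x=0 y=1 heading=west
all 25 alternatives checked — unique.

straight(3), spin(left)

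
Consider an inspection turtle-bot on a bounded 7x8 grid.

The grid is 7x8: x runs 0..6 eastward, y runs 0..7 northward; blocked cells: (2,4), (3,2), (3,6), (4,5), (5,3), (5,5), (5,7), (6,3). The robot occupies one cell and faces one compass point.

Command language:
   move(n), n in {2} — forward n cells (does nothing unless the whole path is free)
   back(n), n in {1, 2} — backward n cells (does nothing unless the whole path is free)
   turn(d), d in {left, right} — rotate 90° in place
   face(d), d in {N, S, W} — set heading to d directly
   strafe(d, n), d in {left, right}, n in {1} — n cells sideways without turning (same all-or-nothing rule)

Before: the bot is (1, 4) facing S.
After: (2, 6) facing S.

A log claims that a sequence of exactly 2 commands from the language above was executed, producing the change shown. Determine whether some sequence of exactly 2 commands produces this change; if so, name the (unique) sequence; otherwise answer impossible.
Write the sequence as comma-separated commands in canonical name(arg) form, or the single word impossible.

back(2), strafe(left, 1)

key: still facing S at the end — nothing in the sequence rotates
from: (1, 4) facing S
[1] after back(2): (1, 6) facing S
[2] after strafe(left, 1): (2, 6) facing S
uniquely the one of 100 2-step routes that fits.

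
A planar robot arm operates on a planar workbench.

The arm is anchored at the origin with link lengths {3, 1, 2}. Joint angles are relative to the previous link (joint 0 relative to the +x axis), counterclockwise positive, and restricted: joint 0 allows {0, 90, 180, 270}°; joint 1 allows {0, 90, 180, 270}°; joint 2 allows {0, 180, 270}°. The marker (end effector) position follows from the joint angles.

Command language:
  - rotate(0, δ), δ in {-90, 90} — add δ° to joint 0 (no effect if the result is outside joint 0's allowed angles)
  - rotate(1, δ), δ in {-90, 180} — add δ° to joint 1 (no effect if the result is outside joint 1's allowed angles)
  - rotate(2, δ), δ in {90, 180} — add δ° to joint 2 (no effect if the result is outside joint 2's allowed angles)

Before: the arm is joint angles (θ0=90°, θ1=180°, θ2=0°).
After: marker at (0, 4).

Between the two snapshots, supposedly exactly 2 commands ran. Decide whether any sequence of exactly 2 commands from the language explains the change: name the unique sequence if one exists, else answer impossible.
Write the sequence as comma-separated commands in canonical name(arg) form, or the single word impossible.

rotate(2, 90), rotate(2, 180)

key: order matters: swapping rotate(2, 90) and rotate(2, 180) lands elsewhere
begin: joint angles (θ0=90°, θ1=180°, θ2=0°)
1. rotate(2, 90) → joint angles (θ0=90°, θ1=180°, θ2=0°)
2. rotate(2, 180) → joint angles (θ0=90°, θ1=180°, θ2=180°)
no other 2-command option fits: unique.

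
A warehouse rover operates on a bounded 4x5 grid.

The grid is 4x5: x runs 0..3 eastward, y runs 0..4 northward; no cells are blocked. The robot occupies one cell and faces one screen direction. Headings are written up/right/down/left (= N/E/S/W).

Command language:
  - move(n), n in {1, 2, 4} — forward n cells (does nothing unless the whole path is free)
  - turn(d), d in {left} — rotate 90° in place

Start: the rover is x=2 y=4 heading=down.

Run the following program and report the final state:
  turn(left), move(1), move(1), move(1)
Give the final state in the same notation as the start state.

x=3 y=4 heading=right

start: x=2 y=4 heading=down
1. turn(left) → x=2 y=4 heading=right
2. move(1) → x=3 y=4 heading=right
3. move(1) → x=3 y=4 heading=right
4. move(1) → x=3 y=4 heading=right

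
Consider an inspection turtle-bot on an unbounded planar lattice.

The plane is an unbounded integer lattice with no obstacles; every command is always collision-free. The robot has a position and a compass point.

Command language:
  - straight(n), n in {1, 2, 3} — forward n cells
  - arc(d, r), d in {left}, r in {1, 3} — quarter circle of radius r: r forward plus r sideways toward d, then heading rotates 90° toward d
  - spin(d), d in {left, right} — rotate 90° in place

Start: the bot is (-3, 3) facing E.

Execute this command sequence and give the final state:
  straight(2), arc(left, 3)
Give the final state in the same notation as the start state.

(2, 6) facing N

begin: (-3, 3) facing E
t=1 straight(2) ⇒ (-1, 3) facing E
t=2 arc(left, 3) ⇒ (2, 6) facing N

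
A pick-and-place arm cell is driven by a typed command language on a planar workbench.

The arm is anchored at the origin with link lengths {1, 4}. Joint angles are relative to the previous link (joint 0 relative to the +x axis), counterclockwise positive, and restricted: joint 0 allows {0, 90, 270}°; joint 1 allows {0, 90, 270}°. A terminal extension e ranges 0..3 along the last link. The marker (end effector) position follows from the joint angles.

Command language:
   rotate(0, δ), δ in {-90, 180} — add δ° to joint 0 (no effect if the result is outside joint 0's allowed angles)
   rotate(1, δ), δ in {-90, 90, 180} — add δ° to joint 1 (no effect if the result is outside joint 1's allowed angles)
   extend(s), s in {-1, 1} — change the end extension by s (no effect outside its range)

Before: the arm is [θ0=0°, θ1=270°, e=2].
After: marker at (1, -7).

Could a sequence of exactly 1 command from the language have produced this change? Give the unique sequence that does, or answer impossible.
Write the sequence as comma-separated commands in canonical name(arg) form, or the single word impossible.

extend(1)

start: [θ0=0°, θ1=270°, e=2]
1. extend(1) → [θ0=0°, θ1=270°, e=3]
all 7 alternatives checked — unique.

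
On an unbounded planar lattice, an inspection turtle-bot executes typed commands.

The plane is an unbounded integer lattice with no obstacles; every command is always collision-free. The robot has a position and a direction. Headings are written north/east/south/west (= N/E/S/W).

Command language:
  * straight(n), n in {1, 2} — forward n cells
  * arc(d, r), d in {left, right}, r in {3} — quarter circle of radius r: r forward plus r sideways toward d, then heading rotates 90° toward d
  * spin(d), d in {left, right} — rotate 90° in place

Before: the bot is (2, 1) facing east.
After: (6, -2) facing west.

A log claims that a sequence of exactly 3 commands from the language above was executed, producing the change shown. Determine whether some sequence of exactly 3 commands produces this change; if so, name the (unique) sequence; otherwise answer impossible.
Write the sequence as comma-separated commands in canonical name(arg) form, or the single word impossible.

key: position moved to (6,-2) AND the heading swung to W — translation plus rotation needed
t0: (2, 1) facing east
1. straight(1) → (3, 1) facing east
2. arc(right, 3) → (6, -2) facing south
3. spin(right) → (6, -2) facing west
no other 3-command option fits: unique.

straight(1), arc(right, 3), spin(right)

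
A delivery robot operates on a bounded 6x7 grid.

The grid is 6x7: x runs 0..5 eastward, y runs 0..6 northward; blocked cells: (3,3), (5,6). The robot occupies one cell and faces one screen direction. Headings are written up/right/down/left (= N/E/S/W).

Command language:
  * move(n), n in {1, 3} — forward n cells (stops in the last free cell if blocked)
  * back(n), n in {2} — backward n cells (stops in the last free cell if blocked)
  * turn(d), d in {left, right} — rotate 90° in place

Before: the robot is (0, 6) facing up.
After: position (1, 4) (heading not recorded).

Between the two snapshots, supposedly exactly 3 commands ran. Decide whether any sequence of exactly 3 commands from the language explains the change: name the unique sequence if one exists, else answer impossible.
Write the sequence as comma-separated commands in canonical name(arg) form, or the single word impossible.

key: order matters: swapping back(2) and move(1) lands elsewhere
start: (0, 6) facing up
t=1 back(2) ⇒ (0, 4) facing up
t=2 turn(right) ⇒ (0, 4) facing right
t=3 move(1) ⇒ (1, 4) facing right
all 125 alternatives checked — unique.

back(2), turn(right), move(1)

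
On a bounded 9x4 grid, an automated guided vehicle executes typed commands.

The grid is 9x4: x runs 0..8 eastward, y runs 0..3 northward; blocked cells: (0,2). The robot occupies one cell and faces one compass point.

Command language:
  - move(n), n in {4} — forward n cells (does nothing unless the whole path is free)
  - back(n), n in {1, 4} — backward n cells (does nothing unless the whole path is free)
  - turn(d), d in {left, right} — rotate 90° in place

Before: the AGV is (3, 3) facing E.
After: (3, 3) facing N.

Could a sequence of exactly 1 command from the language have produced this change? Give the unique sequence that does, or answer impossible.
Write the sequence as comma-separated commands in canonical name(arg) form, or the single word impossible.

turn(left)

key: parked at (3,3) the whole time — nothing moves the robot
initial: (3, 3) facing E
[1] after turn(left): (3, 3) facing N
all 5 alternatives checked — unique.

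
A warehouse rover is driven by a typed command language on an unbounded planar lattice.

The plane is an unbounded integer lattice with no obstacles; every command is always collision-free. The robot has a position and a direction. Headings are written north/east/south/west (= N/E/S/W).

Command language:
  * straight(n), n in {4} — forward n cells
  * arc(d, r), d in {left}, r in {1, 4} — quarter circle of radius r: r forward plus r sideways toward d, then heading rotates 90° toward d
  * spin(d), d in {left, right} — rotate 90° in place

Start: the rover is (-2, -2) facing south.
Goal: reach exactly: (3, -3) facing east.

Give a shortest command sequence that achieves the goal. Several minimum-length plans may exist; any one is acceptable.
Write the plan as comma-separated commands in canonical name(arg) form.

arc(left, 1), straight(4)

begin: (-2, -2) facing south
step 1 (arc(left, 1)): (-1, -3) facing east
step 2 (straight(4)): (3, -3) facing east
shorter routes all fall short; 2 is best.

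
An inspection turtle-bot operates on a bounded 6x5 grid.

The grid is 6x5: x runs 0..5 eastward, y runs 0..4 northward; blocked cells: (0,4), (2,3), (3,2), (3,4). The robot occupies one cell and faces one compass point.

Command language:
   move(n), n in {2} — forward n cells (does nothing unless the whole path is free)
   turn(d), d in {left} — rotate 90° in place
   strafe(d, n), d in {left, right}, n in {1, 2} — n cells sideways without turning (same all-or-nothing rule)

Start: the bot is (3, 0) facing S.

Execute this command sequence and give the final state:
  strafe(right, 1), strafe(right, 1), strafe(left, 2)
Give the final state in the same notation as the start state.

(3, 0) facing S

t0: (3, 0) facing S
[1] after strafe(right, 1): (2, 0) facing S
[2] after strafe(right, 1): (1, 0) facing S
[3] after strafe(left, 2): (3, 0) facing S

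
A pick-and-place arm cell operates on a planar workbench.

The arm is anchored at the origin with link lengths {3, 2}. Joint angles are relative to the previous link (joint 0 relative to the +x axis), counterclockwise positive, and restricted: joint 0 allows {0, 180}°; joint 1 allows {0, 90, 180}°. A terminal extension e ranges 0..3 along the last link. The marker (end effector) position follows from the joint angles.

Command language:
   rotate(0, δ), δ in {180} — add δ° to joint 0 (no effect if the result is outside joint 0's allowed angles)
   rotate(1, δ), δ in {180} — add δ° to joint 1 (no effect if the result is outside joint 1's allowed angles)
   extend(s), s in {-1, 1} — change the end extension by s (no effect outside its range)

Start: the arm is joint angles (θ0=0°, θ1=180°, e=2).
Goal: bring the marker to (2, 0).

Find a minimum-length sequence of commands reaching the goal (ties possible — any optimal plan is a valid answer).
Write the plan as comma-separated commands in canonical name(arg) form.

rotate(0, 180), extend(1)

start: joint angles (θ0=0°, θ1=180°, e=2)
step 1 (rotate(0, 180)): joint angles (θ0=180°, θ1=180°, e=2)
step 2 (extend(1)): joint angles (θ0=180°, θ1=180°, e=3)
minimal: 2 command(s), checked below 2.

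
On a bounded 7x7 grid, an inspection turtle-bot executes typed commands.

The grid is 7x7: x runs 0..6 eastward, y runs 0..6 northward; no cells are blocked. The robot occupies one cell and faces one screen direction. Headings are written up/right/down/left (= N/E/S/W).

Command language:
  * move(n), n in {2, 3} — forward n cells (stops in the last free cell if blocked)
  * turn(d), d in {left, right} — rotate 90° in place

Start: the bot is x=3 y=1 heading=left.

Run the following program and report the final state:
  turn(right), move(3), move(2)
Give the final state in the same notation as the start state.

begin: x=3 y=1 heading=left
step 1 (turn(right)): x=3 y=1 heading=up
step 2 (move(3)): x=3 y=4 heading=up
step 3 (move(2)): x=3 y=6 heading=up

x=3 y=6 heading=up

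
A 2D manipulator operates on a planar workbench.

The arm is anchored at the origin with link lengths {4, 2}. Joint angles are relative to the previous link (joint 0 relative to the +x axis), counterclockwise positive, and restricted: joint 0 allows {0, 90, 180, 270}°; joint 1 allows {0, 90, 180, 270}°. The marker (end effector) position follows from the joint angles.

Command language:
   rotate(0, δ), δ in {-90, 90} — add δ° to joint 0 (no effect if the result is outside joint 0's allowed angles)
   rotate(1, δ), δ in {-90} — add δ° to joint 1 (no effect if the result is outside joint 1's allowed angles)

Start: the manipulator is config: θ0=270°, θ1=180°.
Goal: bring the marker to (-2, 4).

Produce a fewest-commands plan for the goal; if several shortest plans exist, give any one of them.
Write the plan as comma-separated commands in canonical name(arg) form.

rotate(0, -90), rotate(0, -90), rotate(1, -90)

start: config: θ0=270°, θ1=180°
[1] after rotate(0, -90): config: θ0=180°, θ1=180°
[2] after rotate(0, -90): config: θ0=90°, θ1=180°
[3] after rotate(1, -90): config: θ0=90°, θ1=90°
minimal: 3 command(s), checked below 3.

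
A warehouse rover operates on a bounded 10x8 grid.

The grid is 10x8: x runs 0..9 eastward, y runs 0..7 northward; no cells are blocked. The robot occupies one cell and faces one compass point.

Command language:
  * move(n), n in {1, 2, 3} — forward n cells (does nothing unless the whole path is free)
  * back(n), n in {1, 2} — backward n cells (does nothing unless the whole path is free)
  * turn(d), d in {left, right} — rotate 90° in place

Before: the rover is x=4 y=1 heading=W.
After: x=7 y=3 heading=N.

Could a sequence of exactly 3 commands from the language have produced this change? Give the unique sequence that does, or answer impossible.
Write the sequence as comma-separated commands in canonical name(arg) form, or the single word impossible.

impossible

no 3-step route produces this change.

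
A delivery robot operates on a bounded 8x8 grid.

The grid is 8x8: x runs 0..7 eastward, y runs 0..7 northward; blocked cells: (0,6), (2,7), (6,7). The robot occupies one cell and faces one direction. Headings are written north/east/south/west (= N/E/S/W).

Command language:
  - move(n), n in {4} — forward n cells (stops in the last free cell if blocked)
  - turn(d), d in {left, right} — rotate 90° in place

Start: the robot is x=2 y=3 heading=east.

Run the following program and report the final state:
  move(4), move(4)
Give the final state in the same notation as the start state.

x=7 y=3 heading=east

begin: x=2 y=3 heading=east
t=1 move(4) ⇒ x=6 y=3 heading=east
t=2 move(4) ⇒ x=7 y=3 heading=east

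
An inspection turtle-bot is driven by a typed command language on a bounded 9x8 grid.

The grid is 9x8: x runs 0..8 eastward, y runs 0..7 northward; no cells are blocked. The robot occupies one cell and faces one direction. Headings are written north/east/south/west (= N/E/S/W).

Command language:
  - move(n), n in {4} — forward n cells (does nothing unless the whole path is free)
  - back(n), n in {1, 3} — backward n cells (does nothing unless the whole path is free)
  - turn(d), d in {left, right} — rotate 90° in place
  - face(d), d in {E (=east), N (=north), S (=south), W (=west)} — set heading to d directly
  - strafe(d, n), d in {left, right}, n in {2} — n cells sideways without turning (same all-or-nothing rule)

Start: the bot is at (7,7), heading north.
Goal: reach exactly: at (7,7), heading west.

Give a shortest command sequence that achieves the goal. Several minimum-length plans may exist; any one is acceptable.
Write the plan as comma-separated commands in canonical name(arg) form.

initial: at (7,7), heading north
step 1 (turn(left)): at (7,7), heading west
nothing shorter than 1 reaches the goal.

turn(left)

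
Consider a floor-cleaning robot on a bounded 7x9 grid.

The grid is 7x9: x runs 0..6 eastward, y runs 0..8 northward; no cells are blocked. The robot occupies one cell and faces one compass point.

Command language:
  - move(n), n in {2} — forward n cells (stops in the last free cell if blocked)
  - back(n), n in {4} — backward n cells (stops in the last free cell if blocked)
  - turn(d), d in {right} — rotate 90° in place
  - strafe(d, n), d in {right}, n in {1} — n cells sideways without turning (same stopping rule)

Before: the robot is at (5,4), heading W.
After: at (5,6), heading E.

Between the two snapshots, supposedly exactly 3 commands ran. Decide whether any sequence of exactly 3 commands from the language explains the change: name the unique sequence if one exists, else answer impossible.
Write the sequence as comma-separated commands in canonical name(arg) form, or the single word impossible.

key: position moved to (5,6) AND the heading swung to E — translation plus rotation needed
t0: at (5,4), heading W
step 1 (turn(right)): at (5,4), heading N
step 2 (move(2)): at (5,6), heading N
step 3 (turn(right)): at (5,6), heading E
no rival 3-sequence matches.

turn(right), move(2), turn(right)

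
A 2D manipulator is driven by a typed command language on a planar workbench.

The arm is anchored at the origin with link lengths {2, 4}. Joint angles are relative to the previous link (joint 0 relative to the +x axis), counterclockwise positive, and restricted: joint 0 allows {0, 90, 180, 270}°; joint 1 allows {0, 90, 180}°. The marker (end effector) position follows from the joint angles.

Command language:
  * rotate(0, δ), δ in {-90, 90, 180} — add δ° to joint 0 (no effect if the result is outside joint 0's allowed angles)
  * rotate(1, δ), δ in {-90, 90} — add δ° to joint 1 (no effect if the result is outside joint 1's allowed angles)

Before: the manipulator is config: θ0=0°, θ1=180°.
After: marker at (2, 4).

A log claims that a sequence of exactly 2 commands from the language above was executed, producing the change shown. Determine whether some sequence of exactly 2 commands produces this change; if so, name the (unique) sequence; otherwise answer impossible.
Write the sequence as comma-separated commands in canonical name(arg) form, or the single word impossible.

key: order matters: swapping rotate(1, 90) and rotate(1, -90) lands elsewhere
from: config: θ0=0°, θ1=180°
[1] after rotate(1, 90): config: θ0=0°, θ1=180°
[2] after rotate(1, -90): config: θ0=0°, θ1=90°
no other 2-command option fits: unique.

rotate(1, 90), rotate(1, -90)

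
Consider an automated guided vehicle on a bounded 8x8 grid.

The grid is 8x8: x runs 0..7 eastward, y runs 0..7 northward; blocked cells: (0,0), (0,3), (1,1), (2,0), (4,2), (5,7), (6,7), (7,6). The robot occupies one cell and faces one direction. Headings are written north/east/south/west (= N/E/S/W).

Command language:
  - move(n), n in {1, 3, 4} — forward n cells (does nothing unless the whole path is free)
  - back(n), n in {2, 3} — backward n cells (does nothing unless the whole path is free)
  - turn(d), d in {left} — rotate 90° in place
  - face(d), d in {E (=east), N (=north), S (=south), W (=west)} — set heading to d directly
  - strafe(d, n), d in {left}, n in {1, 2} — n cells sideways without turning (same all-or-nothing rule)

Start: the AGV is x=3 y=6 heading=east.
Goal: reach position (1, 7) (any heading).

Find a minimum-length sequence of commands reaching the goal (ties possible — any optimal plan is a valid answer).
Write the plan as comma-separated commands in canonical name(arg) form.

strafe(left, 1), back(2)

start: x=3 y=6 heading=east
step 1 (strafe(left, 1)): x=3 y=7 heading=east
step 2 (back(2)): x=1 y=7 heading=east
nothing shorter than 2 reaches the goal.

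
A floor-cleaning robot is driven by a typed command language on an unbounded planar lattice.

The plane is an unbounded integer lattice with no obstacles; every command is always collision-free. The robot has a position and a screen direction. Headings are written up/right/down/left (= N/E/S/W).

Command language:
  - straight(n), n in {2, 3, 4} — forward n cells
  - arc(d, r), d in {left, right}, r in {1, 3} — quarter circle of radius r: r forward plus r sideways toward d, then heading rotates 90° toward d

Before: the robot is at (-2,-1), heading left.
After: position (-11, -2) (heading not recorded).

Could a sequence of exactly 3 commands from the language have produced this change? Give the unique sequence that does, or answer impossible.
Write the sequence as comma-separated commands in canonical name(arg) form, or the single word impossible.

straight(4), straight(4), arc(left, 1)

key: order matters: swapping straight(4) and arc(left, 1) lands elsewhere
from: at (-2,-1), heading left
1. straight(4) → at (-6,-1), heading left
2. straight(4) → at (-10,-1), heading left
3. arc(left, 1) → at (-11,-2), heading down
no rival 3-sequence matches.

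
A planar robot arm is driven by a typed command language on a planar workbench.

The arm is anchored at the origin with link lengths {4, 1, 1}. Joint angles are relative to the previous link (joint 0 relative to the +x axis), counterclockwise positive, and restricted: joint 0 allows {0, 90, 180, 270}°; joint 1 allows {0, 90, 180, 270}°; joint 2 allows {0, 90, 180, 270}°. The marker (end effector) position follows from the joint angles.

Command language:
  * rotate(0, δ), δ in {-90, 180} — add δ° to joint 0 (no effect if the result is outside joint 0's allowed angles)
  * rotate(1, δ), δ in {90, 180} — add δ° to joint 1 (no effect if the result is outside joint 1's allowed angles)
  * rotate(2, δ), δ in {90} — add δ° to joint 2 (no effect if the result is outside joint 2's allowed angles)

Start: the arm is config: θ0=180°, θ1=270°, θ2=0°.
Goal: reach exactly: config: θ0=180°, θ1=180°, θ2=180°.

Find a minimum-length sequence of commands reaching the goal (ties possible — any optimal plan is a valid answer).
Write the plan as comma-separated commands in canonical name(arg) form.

t0: config: θ0=180°, θ1=270°, θ2=0°
[1] after rotate(2, 90): config: θ0=180°, θ1=270°, θ2=90°
[2] after rotate(2, 90): config: θ0=180°, θ1=270°, θ2=180°
[3] after rotate(1, 90): config: θ0=180°, θ1=0°, θ2=180°
[4] after rotate(1, 180): config: θ0=180°, θ1=180°, θ2=180°
minimal: 4 command(s), checked below 4.

rotate(2, 90), rotate(2, 90), rotate(1, 90), rotate(1, 180)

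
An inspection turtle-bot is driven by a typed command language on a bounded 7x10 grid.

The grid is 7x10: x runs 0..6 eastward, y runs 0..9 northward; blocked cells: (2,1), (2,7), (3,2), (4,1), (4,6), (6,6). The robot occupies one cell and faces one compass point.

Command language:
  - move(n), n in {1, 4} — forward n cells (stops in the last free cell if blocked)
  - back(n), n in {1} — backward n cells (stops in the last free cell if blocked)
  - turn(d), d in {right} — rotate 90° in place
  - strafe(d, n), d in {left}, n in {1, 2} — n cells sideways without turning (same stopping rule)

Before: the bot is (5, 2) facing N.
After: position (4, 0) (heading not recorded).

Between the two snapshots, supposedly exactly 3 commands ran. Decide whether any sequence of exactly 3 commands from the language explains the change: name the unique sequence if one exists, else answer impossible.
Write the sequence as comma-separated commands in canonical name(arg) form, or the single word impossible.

back(1), back(1), strafe(left, 1)

key: running strafe(left, 1) before back(1) would end elsewhere — order is forced
start: (5, 2) facing N
step 1 (back(1)): (5, 1) facing N
step 2 (back(1)): (5, 0) facing N
step 3 (strafe(left, 1)): (4, 0) facing N
all 216 alternatives checked — unique.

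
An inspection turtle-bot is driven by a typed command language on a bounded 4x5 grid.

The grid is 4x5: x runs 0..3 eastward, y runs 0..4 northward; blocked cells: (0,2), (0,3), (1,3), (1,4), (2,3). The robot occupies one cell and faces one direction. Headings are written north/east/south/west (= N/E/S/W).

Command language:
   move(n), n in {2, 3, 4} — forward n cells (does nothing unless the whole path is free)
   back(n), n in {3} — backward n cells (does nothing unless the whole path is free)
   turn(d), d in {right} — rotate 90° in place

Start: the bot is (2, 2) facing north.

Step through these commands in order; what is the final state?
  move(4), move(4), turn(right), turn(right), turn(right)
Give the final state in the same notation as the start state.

t0: (2, 2) facing north
1. move(4) → (2, 2) facing north
2. move(4) → (2, 2) facing north
3. turn(right) → (2, 2) facing east
4. turn(right) → (2, 2) facing south
5. turn(right) → (2, 2) facing west

(2, 2) facing west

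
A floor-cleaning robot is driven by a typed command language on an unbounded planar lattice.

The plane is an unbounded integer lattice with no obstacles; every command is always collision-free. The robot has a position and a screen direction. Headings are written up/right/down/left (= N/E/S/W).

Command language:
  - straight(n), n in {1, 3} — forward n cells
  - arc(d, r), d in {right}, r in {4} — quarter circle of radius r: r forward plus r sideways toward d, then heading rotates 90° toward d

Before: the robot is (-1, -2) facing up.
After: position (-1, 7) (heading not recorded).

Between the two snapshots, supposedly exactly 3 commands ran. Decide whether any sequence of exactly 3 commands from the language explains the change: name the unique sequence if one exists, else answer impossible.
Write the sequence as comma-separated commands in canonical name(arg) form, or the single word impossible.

start: (-1, -2) facing up
[1] after straight(3): (-1, 1) facing up
[2] after straight(3): (-1, 4) facing up
[3] after straight(3): (-1, 7) facing up
uniquely the one of 27 3-step routes that fits.

straight(3), straight(3), straight(3)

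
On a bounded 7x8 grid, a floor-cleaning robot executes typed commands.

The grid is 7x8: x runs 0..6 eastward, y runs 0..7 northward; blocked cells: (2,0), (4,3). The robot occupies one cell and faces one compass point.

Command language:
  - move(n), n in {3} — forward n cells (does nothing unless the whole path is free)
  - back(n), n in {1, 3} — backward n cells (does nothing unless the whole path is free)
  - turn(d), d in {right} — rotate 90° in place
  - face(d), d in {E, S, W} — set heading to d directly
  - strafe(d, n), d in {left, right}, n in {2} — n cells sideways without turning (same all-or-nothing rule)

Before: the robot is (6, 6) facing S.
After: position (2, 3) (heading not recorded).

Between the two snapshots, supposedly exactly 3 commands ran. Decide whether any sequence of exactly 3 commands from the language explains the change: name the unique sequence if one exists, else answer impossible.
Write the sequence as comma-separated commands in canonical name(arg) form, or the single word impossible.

key: running move(3) before strafe(right, 2) would end elsewhere — order is forced
t0: (6, 6) facing S
step 1 (strafe(right, 2)): (4, 6) facing S
step 2 (strafe(right, 2)): (2, 6) facing S
step 3 (move(3)): (2, 3) facing S
no other 3-command option fits: unique.

strafe(right, 2), strafe(right, 2), move(3)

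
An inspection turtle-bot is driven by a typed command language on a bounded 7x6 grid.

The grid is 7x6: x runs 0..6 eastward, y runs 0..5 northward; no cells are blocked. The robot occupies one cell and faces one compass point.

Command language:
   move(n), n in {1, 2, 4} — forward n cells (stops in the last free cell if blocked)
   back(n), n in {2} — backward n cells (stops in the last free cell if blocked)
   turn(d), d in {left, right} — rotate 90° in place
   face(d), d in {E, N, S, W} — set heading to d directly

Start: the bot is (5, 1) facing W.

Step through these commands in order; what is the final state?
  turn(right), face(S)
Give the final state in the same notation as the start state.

(5, 1) facing S

begin: (5, 1) facing W
t=1 turn(right) ⇒ (5, 1) facing N
t=2 face(S) ⇒ (5, 1) facing S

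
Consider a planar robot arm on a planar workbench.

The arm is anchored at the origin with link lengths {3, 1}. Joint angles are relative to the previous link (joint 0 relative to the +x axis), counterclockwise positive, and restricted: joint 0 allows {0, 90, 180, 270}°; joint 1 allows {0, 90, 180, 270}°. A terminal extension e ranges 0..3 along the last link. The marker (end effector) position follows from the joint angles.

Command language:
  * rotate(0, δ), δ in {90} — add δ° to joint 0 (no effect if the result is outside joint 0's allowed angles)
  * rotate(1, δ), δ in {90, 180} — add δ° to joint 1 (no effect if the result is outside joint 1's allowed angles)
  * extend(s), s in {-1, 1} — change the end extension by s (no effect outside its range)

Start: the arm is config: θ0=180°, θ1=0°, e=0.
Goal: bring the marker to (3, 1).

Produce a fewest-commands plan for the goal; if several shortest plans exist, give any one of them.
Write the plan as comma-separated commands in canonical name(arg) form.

from: config: θ0=180°, θ1=0°, e=0
step 1 (rotate(1, 90)): config: θ0=180°, θ1=90°, e=0
step 2 (rotate(0, 90)): config: θ0=270°, θ1=90°, e=0
step 3 (rotate(0, 90)): config: θ0=0°, θ1=90°, e=0
nothing shorter than 3 reaches the goal.

rotate(1, 90), rotate(0, 90), rotate(0, 90)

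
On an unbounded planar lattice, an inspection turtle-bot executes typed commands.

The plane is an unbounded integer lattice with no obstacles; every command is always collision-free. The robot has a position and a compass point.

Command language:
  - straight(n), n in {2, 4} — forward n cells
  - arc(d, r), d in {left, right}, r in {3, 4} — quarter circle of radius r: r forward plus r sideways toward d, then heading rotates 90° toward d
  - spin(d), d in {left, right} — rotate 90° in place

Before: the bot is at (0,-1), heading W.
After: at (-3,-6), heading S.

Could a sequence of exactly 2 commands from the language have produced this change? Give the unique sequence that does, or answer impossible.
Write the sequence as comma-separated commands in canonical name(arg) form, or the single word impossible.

key: cell and facing (now S) both changed — the 2 commands mix motion and turning
start: at (0,-1), heading W
1. arc(left, 3) → at (-3,-4), heading S
2. straight(2) → at (-3,-6), heading S
no rival 2-sequence matches.

arc(left, 3), straight(2)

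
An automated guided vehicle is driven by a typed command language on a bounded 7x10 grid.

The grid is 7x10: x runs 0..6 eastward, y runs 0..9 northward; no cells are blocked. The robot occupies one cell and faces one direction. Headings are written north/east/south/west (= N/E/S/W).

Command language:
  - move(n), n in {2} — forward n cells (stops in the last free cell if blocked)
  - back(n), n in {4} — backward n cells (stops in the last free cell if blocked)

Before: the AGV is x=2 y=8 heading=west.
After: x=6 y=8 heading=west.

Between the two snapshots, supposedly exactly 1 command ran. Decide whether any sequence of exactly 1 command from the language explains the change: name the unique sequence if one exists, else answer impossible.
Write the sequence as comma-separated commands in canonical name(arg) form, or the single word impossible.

key: heading stays W — the single command does not turn
begin: x=2 y=8 heading=west
1. back(4) → x=6 y=8 heading=west
all 2 alternatives checked — unique.

back(4)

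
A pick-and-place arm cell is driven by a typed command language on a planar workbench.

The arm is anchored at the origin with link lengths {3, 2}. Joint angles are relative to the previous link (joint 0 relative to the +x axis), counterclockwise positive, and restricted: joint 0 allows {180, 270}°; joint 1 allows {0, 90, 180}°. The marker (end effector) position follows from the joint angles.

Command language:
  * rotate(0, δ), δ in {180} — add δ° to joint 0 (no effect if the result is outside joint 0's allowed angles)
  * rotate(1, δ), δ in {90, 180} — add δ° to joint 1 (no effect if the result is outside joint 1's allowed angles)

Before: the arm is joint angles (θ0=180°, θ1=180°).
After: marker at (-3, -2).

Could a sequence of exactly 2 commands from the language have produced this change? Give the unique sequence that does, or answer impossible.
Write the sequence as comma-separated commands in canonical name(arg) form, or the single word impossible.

key: running rotate(1, 90) before rotate(1, 180) would end elsewhere — order is forced
t0: joint angles (θ0=180°, θ1=180°)
step 1 (rotate(1, 180)): joint angles (θ0=180°, θ1=0°)
step 2 (rotate(1, 90)): joint angles (θ0=180°, θ1=90°)
all 9 alternatives checked — unique.

rotate(1, 180), rotate(1, 90)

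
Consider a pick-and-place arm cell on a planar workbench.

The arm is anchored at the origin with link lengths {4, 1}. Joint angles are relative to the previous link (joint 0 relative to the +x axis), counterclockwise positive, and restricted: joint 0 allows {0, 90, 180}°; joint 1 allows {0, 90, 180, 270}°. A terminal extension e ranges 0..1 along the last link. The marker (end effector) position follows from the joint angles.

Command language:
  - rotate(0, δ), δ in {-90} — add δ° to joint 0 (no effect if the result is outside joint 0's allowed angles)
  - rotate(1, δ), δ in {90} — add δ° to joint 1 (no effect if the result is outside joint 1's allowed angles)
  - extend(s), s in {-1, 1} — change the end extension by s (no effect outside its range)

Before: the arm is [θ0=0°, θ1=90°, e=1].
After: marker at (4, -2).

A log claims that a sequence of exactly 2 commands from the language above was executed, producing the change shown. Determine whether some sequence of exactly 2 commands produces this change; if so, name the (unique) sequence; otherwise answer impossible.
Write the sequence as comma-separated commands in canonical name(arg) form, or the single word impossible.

start: [θ0=0°, θ1=90°, e=1]
1. rotate(1, 90) → [θ0=0°, θ1=180°, e=1]
2. rotate(1, 90) → [θ0=0°, θ1=270°, e=1]
all 16 alternatives checked — unique.

rotate(1, 90), rotate(1, 90)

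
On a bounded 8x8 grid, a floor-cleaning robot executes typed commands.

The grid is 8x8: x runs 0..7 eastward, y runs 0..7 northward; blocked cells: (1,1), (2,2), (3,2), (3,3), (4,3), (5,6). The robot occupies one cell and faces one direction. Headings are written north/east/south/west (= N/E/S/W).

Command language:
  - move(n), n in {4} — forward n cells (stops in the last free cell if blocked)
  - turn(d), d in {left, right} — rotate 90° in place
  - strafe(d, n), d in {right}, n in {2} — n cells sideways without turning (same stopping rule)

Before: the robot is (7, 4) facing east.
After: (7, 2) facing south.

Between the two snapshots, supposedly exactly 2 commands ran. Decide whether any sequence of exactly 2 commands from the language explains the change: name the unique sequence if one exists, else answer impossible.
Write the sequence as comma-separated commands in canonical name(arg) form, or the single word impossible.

key: position moved to (7,2) AND the heading swung to S — translation plus rotation needed
begin: (7, 4) facing east
step 1 (strafe(right, 2)): (7, 2) facing east
step 2 (turn(right)): (7, 2) facing south
no rival 2-sequence matches.

strafe(right, 2), turn(right)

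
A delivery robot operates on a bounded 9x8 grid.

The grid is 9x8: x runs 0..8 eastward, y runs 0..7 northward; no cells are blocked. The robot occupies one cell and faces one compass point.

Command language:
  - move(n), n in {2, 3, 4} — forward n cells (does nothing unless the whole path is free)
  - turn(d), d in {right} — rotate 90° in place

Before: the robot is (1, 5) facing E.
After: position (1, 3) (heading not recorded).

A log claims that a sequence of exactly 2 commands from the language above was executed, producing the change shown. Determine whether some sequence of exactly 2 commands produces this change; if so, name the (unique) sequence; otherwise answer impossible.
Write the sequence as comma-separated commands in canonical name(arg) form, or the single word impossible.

key: order matters: swapping turn(right) and move(2) lands elsewhere
start: (1, 5) facing E
1. turn(right) → (1, 5) facing S
2. move(2) → (1, 3) facing S
all 16 alternatives checked — unique.

turn(right), move(2)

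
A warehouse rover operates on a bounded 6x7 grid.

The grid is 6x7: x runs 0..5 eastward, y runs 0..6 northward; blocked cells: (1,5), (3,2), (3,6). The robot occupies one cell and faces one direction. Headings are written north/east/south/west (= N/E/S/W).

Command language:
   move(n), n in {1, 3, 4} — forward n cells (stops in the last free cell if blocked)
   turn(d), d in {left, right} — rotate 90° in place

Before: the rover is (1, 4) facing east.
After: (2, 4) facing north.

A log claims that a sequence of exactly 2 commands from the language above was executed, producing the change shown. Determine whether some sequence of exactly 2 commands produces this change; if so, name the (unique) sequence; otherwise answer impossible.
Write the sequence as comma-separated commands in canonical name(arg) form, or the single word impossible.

move(1), turn(left)

key: cell and facing (now N) both changed — the 2 commands mix motion and turning
initial: (1, 4) facing east
step 1 (move(1)): (2, 4) facing east
step 2 (turn(left)): (2, 4) facing north
no other 2-command option fits: unique.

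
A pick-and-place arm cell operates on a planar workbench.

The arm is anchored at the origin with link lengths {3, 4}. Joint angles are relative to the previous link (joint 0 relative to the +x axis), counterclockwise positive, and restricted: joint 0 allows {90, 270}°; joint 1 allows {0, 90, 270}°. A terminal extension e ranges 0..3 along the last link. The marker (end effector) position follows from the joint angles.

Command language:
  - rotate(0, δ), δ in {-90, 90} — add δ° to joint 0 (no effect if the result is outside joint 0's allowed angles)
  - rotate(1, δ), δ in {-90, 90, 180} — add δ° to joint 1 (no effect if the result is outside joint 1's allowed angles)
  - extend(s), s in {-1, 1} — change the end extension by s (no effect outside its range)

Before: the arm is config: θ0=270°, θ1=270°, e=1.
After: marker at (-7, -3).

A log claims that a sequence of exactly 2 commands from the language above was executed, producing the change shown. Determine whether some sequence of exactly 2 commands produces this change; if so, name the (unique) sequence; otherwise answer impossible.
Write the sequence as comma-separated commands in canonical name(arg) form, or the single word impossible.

initial: config: θ0=270°, θ1=270°, e=1
1. extend(1) → config: θ0=270°, θ1=270°, e=2
2. extend(1) → config: θ0=270°, θ1=270°, e=3
all 49 alternatives checked — unique.

extend(1), extend(1)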